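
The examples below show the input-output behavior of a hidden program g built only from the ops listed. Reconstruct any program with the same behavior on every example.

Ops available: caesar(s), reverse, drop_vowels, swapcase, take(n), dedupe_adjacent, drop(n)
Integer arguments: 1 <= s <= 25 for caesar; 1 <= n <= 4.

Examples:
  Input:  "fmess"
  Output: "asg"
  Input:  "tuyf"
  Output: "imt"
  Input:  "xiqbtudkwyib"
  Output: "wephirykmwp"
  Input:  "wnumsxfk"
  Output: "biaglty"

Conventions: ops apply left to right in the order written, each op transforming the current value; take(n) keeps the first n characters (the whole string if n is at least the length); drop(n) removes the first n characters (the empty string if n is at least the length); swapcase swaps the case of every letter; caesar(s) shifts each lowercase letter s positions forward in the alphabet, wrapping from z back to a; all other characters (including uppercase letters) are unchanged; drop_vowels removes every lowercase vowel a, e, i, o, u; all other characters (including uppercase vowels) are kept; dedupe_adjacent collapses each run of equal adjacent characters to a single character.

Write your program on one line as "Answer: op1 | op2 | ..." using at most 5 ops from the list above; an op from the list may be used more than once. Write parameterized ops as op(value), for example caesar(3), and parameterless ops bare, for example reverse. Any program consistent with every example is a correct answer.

drop(1) | dedupe_adjacent | caesar(3) | caesar(11)

Check, running the answer program on each example:
  "fmess" -> "mess" -> "mes" -> "phv" -> "asg"
  "tuyf" -> "uyf" -> "uyf" -> "xbi" -> "imt"
  "xiqbtudkwyib" -> "iqbtudkwyib" -> "iqbtudkwyib" -> "ltewxgnzble" -> "wephirykmwp"
  "wnumsxfk" -> "numsxfk" -> "numsxfk" -> "qxpvain" -> "biaglty"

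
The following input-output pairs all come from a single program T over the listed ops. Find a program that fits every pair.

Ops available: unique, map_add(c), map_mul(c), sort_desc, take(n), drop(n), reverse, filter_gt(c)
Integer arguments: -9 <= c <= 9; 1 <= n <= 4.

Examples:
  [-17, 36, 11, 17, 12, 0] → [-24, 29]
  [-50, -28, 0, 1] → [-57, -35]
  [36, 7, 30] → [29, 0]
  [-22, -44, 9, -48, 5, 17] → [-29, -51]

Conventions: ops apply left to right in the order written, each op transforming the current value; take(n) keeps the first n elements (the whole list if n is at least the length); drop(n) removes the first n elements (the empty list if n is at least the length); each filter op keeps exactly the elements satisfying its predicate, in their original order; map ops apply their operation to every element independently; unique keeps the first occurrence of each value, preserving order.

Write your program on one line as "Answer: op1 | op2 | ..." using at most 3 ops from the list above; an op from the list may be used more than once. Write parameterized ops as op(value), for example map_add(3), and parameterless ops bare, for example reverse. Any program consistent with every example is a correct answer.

take(2) | map_add(-7)

Check, running the answer program on each example:
  [-17, 36, 11, 17, 12, 0] -> [-17, 36] -> [-24, 29]
  [-50, -28, 0, 1] -> [-50, -28] -> [-57, -35]
  [36, 7, 30] -> [36, 7] -> [29, 0]
  [-22, -44, 9, -48, 5, 17] -> [-22, -44] -> [-29, -51]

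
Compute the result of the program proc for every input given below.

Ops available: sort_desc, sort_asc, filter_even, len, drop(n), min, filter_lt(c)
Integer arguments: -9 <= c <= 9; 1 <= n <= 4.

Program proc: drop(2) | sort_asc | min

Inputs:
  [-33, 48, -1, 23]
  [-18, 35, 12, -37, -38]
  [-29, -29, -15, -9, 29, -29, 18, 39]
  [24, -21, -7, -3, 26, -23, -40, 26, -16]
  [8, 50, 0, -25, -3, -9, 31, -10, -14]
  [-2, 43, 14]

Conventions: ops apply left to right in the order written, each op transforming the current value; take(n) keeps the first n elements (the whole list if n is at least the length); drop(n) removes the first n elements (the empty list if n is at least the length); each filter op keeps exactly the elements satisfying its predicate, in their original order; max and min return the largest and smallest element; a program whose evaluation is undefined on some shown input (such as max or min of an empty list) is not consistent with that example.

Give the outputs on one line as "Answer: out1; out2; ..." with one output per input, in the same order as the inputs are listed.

Execution, op by op:
  [-33, 48, -1, 23] -> [-1, 23] -> [-1, 23] -> -1
  [-18, 35, 12, -37, -38] -> [12, -37, -38] -> [-38, -37, 12] -> -38
  [-29, -29, -15, -9, 29, -29, 18, 39] -> [-15, -9, 29, -29, 18, 39] -> [-29, -15, -9, 18, 29, 39] -> -29
  [24, -21, -7, -3, 26, -23, -40, 26, -16] -> [-7, -3, 26, -23, -40, 26, -16] -> [-40, -23, -16, -7, -3, 26, 26] -> -40
  [8, 50, 0, -25, -3, -9, 31, -10, -14] -> [0, -25, -3, -9, 31, -10, -14] -> [-25, -14, -10, -9, -3, 0, 31] -> -25
  [-2, 43, 14] -> [14] -> [14] -> 14

-1; -38; -29; -40; -25; 14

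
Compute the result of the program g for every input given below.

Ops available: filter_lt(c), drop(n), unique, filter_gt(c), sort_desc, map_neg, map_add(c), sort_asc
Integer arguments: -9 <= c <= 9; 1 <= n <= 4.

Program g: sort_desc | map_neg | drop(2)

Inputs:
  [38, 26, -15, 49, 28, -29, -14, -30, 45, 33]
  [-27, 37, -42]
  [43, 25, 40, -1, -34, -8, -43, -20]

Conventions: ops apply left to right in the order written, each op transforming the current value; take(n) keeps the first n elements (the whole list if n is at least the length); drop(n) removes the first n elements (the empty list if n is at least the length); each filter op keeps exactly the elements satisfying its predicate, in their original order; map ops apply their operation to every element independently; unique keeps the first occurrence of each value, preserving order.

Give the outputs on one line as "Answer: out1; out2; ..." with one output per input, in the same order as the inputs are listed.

[-38, -33, -28, -26, 14, 15, 29, 30]; [42]; [-25, 1, 8, 20, 34, 43]

Execution, op by op:
  [38, 26, -15, 49, 28, -29, -14, -30, 45, 33] -> [49, 45, 38, 33, 28, 26, -14, -15, -29, -30] -> [-49, -45, -38, -33, -28, -26, 14, 15, 29, 30] -> [-38, -33, -28, -26, 14, 15, 29, 30]
  [-27, 37, -42] -> [37, -27, -42] -> [-37, 27, 42] -> [42]
  [43, 25, 40, -1, -34, -8, -43, -20] -> [43, 40, 25, -1, -8, -20, -34, -43] -> [-43, -40, -25, 1, 8, 20, 34, 43] -> [-25, 1, 8, 20, 34, 43]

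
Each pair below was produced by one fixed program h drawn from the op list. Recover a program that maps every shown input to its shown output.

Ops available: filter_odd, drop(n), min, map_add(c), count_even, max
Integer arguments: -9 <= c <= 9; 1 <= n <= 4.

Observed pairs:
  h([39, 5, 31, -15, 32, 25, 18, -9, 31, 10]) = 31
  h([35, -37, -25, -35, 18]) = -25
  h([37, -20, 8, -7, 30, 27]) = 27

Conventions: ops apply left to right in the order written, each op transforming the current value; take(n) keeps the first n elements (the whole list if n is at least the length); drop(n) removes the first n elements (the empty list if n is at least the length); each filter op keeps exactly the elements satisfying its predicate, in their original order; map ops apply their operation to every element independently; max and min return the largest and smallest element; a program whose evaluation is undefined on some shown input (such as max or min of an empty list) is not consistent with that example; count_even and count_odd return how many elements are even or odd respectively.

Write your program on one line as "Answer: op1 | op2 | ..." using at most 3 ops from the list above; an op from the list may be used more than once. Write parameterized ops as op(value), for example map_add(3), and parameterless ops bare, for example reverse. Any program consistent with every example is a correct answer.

drop(1) | filter_odd | max

Check, running the answer program on each example:
  [39, 5, 31, -15, 32, 25, 18, -9, 31, 10] -> [5, 31, -15, 32, 25, 18, -9, 31, 10] -> [5, 31, -15, 25, -9, 31] -> 31
  [35, -37, -25, -35, 18] -> [-37, -25, -35, 18] -> [-37, -25, -35] -> -25
  [37, -20, 8, -7, 30, 27] -> [-20, 8, -7, 30, 27] -> [-7, 27] -> 27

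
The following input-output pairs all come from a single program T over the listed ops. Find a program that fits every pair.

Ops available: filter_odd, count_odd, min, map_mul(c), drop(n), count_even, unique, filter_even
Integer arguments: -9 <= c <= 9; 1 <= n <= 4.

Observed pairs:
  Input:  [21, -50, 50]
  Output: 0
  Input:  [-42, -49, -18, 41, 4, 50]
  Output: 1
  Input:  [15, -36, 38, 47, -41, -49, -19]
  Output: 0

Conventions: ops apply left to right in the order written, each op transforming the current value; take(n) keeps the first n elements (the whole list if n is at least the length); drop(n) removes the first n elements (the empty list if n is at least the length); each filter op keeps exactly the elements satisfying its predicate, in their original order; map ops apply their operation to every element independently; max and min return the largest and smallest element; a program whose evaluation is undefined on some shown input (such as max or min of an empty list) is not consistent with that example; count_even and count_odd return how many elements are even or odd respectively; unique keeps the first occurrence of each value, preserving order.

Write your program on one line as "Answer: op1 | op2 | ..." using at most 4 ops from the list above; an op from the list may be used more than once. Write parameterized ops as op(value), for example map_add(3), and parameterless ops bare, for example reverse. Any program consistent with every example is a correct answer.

drop(1) | drop(4) | count_even

Check, running the answer program on each example:
  [21, -50, 50] -> [-50, 50] -> [] -> 0
  [-42, -49, -18, 41, 4, 50] -> [-49, -18, 41, 4, 50] -> [50] -> 1
  [15, -36, 38, 47, -41, -49, -19] -> [-36, 38, 47, -41, -49, -19] -> [-49, -19] -> 0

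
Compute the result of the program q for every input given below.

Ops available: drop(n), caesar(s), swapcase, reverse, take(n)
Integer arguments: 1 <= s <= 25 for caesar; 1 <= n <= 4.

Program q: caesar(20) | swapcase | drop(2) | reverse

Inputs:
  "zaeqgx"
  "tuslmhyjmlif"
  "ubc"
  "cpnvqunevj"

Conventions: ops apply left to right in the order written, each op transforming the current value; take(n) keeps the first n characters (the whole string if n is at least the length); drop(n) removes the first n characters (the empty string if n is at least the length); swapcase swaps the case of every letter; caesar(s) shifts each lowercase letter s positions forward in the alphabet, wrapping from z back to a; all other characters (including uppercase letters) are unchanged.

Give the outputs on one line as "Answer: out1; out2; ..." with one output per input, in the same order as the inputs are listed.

Execution, op by op:
  "zaeqgx" -> "tuykar" -> "TUYKAR" -> "YKAR" -> "RAKY"
  "tuslmhyjmlif" -> "nomfgbsdgfcz" -> "NOMFGBSDGFCZ" -> "MFGBSDGFCZ" -> "ZCFGDSBGFM"
  "ubc" -> "ovw" -> "OVW" -> "W" -> "W"
  "cpnvqunevj" -> "wjhpkohypd" -> "WJHPKOHYPD" -> "HPKOHYPD" -> "DPYHOKPH"

"RAKY"; "ZCFGDSBGFM"; "W"; "DPYHOKPH"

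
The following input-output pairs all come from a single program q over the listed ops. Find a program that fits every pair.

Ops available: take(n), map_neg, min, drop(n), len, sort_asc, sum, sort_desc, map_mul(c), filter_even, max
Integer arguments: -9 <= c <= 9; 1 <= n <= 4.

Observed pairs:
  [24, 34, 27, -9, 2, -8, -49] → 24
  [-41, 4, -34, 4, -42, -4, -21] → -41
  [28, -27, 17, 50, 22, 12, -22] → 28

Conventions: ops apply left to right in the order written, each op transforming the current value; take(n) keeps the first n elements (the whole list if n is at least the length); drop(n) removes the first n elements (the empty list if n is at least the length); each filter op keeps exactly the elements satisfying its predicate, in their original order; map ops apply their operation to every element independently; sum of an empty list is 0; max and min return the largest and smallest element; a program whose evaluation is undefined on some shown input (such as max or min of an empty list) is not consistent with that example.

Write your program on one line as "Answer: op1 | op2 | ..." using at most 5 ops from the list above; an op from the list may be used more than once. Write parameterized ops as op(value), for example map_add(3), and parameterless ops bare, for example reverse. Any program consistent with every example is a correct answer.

take(2) | map_neg | take(1) | map_neg | sum

Check, running the answer program on each example:
  [24, 34, 27, -9, 2, -8, -49] -> [24, 34] -> [-24, -34] -> [-24] -> [24] -> 24
  [-41, 4, -34, 4, -42, -4, -21] -> [-41, 4] -> [41, -4] -> [41] -> [-41] -> -41
  [28, -27, 17, 50, 22, 12, -22] -> [28, -27] -> [-28, 27] -> [-28] -> [28] -> 28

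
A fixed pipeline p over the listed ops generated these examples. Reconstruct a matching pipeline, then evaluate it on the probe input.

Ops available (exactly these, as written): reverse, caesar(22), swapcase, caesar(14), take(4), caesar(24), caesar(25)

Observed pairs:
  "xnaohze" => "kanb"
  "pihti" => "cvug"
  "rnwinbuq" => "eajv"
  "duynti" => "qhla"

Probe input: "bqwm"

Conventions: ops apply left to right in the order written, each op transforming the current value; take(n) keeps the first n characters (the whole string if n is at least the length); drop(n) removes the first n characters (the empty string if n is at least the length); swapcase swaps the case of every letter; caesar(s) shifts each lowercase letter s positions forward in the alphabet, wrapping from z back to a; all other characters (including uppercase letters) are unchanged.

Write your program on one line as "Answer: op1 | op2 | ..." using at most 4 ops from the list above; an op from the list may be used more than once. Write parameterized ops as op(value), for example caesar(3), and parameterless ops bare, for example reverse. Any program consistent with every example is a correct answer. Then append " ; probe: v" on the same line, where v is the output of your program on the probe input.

caesar(14) | take(4) | caesar(25) ; probe: "odjz"

Check, running the answer program on each example:
  "xnaohze" -> "lbocvns" -> "lboc" -> "kanb"
  "pihti" -> "dwvhw" -> "dwvh" -> "cvug"
  "rnwinbuq" -> "fbkwbpie" -> "fbkw" -> "eajv"
  "duynti" -> "rimbhw" -> "rimb" -> "qhla"
  probe: "bqwm" -> "peka" -> "peka" -> "odjz"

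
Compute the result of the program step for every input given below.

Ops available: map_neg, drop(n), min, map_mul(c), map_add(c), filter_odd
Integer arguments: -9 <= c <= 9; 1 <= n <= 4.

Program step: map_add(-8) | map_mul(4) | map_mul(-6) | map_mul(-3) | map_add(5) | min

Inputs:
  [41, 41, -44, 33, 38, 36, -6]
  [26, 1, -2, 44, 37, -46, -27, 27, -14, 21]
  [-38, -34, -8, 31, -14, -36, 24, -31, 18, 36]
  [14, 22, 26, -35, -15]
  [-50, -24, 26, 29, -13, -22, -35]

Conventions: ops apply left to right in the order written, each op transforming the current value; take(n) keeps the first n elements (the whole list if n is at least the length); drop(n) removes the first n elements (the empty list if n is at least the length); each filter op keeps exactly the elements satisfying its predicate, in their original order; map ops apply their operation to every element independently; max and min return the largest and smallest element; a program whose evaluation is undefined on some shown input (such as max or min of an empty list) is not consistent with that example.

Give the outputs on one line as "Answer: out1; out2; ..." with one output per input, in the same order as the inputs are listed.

-3739; -3883; -3307; -3091; -4171

Execution, op by op:
  [41, 41, -44, 33, 38, 36, -6] -> [33, 33, -52, 25, 30, 28, -14] -> [132, 132, -208, 100, 120, 112, -56] -> [-792, -792, 1248, -600, -720, -672, 336] -> [2376, 2376, -3744, 1800, 2160, 2016, -1008] -> [2381, 2381, -3739, 1805, 2165, 2021, -1003] -> -3739
  [26, 1, -2, 44, 37, -46, -27, 27, -14, 21] -> [18, -7, -10, 36, 29, -54, -35, 19, -22, 13] -> [72, -28, -40, 144, 116, -216, -140, 76, -88, 52] -> [-432, 168, 240, -864, -696, 1296, 840, -456, 528, -312] -> [1296, -504, -720, 2592, 2088, -3888, -2520, 1368, -1584, 936] -> [1301, -499, -715, 2597, 2093, -3883, -2515, 1373, -1579, 941] -> -3883
  [-38, -34, -8, 31, -14, -36, 24, -31, 18, 36] -> [-46, -42, -16, 23, -22, -44, 16, -39, 10, 28] -> [-184, -168, -64, 92, -88, -176, 64, -156, 40, 112] -> [1104, 1008, 384, -552, 528, 1056, -384, 936, -240, -672] -> [-3312, -3024, -1152, 1656, -1584, -3168, 1152, -2808, 720, 2016] -> [-3307, -3019, -1147, 1661, -1579, -3163, 1157, -2803, 725, 2021] -> -3307
  [14, 22, 26, -35, -15] -> [6, 14, 18, -43, -23] -> [24, 56, 72, -172, -92] -> [-144, -336, -432, 1032, 552] -> [432, 1008, 1296, -3096, -1656] -> [437, 1013, 1301, -3091, -1651] -> -3091
  [-50, -24, 26, 29, -13, -22, -35] -> [-58, -32, 18, 21, -21, -30, -43] -> [-232, -128, 72, 84, -84, -120, -172] -> [1392, 768, -432, -504, 504, 720, 1032] -> [-4176, -2304, 1296, 1512, -1512, -2160, -3096] -> [-4171, -2299, 1301, 1517, -1507, -2155, -3091] -> -4171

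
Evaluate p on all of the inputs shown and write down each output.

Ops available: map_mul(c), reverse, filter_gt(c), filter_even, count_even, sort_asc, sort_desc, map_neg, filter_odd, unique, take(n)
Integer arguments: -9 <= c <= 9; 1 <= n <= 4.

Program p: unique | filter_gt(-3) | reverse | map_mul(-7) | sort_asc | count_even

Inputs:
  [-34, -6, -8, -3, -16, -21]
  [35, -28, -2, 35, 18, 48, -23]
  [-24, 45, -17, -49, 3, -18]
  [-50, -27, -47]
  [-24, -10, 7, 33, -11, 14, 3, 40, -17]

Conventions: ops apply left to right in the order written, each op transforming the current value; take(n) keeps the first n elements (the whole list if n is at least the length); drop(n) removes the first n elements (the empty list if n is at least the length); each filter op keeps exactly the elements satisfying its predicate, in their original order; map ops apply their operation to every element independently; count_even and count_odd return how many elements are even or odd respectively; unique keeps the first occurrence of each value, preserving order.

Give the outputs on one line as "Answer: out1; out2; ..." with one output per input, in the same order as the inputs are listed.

Execution, op by op:
  [-34, -6, -8, -3, -16, -21] -> [-34, -6, -8, -3, -16, -21] -> [] -> [] -> [] -> [] -> 0
  [35, -28, -2, 35, 18, 48, -23] -> [35, -28, -2, 18, 48, -23] -> [35, -2, 18, 48] -> [48, 18, -2, 35] -> [-336, -126, 14, -245] -> [-336, -245, -126, 14] -> 3
  [-24, 45, -17, -49, 3, -18] -> [-24, 45, -17, -49, 3, -18] -> [45, 3] -> [3, 45] -> [-21, -315] -> [-315, -21] -> 0
  [-50, -27, -47] -> [-50, -27, -47] -> [] -> [] -> [] -> [] -> 0
  [-24, -10, 7, 33, -11, 14, 3, 40, -17] -> [-24, -10, 7, 33, -11, 14, 3, 40, -17] -> [7, 33, 14, 3, 40] -> [40, 3, 14, 33, 7] -> [-280, -21, -98, -231, -49] -> [-280, -231, -98, -49, -21] -> 2

0; 3; 0; 0; 2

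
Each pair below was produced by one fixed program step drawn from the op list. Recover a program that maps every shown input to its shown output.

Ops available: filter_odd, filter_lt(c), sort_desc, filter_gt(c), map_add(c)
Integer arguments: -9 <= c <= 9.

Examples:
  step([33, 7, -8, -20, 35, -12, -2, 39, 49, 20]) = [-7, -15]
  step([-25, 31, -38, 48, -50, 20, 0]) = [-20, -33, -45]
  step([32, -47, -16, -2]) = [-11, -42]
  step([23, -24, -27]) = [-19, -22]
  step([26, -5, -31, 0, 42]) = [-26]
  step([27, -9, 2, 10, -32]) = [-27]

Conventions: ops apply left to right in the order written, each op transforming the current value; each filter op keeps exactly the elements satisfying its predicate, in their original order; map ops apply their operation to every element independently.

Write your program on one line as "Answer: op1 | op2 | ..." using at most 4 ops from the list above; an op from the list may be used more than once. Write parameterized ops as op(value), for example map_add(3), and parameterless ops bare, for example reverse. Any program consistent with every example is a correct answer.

sort_desc | filter_lt(5) | filter_lt(-9) | map_add(5)

Check, running the answer program on each example:
  [33, 7, -8, -20, 35, -12, -2, 39, 49, 20] -> [49, 39, 35, 33, 20, 7, -2, -8, -12, -20] -> [-2, -8, -12, -20] -> [-12, -20] -> [-7, -15]
  [-25, 31, -38, 48, -50, 20, 0] -> [48, 31, 20, 0, -25, -38, -50] -> [0, -25, -38, -50] -> [-25, -38, -50] -> [-20, -33, -45]
  [32, -47, -16, -2] -> [32, -2, -16, -47] -> [-2, -16, -47] -> [-16, -47] -> [-11, -42]
  [23, -24, -27] -> [23, -24, -27] -> [-24, -27] -> [-24, -27] -> [-19, -22]
  [26, -5, -31, 0, 42] -> [42, 26, 0, -5, -31] -> [0, -5, -31] -> [-31] -> [-26]
  [27, -9, 2, 10, -32] -> [27, 10, 2, -9, -32] -> [2, -9, -32] -> [-32] -> [-27]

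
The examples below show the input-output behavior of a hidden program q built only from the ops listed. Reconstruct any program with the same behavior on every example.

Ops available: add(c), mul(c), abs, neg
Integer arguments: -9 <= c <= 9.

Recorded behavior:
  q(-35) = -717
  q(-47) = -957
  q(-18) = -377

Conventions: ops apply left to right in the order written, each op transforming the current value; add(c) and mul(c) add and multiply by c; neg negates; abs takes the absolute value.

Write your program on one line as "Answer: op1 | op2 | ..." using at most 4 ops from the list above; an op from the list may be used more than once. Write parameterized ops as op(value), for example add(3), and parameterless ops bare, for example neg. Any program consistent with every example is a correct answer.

mul(4) | add(-4) | mul(5) | add(3)

Check, running the answer program on each example:
  -35 -> -140 -> -144 -> -720 -> -717
  -47 -> -188 -> -192 -> -960 -> -957
  -18 -> -72 -> -76 -> -380 -> -377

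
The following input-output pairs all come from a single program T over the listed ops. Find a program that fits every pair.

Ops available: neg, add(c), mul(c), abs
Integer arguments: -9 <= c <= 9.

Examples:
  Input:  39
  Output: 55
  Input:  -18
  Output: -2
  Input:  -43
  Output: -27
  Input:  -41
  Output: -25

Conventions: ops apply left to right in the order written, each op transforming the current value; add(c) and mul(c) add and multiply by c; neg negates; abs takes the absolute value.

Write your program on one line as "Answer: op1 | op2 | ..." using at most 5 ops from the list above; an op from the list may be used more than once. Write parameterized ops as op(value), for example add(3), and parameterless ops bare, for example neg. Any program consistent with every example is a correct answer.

add(3) | neg | add(-4) | add(-9) | neg

Check, running the answer program on each example:
  39 -> 42 -> -42 -> -46 -> -55 -> 55
  -18 -> -15 -> 15 -> 11 -> 2 -> -2
  -43 -> -40 -> 40 -> 36 -> 27 -> -27
  -41 -> -38 -> 38 -> 34 -> 25 -> -25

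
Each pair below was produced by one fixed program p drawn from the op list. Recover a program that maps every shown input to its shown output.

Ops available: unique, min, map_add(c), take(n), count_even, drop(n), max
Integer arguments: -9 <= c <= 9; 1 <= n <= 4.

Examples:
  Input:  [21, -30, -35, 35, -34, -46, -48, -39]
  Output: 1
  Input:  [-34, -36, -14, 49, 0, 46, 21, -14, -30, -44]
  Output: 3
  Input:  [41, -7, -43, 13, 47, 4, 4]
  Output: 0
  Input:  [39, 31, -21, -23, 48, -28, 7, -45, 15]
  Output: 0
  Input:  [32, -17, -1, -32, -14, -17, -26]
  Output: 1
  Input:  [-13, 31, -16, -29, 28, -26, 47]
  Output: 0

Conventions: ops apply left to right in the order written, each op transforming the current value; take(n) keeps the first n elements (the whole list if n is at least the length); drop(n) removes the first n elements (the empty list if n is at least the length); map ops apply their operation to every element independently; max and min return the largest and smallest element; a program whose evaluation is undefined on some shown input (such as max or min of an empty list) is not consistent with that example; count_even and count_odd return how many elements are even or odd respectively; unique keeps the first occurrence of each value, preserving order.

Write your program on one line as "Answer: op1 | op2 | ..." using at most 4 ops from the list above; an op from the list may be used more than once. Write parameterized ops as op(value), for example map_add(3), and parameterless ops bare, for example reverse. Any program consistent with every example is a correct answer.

drop(4) | unique | drop(2) | count_even

Check, running the answer program on each example:
  [21, -30, -35, 35, -34, -46, -48, -39] -> [-34, -46, -48, -39] -> [-34, -46, -48, -39] -> [-48, -39] -> 1
  [-34, -36, -14, 49, 0, 46, 21, -14, -30, -44] -> [0, 46, 21, -14, -30, -44] -> [0, 46, 21, -14, -30, -44] -> [21, -14, -30, -44] -> 3
  [41, -7, -43, 13, 47, 4, 4] -> [47, 4, 4] -> [47, 4] -> [] -> 0
  [39, 31, -21, -23, 48, -28, 7, -45, 15] -> [48, -28, 7, -45, 15] -> [48, -28, 7, -45, 15] -> [7, -45, 15] -> 0
  [32, -17, -1, -32, -14, -17, -26] -> [-14, -17, -26] -> [-14, -17, -26] -> [-26] -> 1
  [-13, 31, -16, -29, 28, -26, 47] -> [28, -26, 47] -> [28, -26, 47] -> [47] -> 0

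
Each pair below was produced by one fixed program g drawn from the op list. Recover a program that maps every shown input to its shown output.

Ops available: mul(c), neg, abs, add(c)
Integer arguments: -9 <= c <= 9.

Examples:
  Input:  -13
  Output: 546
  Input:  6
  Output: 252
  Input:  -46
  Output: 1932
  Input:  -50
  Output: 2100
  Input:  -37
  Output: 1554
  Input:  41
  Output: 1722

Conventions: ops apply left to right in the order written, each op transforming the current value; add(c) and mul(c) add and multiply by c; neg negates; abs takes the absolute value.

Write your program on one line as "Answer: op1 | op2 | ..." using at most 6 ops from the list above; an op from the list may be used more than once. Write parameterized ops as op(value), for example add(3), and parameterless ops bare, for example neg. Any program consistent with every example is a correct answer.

abs | mul(-6) | neg | mul(-7) | abs

Check, running the answer program on each example:
  -13 -> 13 -> -78 -> 78 -> -546 -> 546
  6 -> 6 -> -36 -> 36 -> -252 -> 252
  -46 -> 46 -> -276 -> 276 -> -1932 -> 1932
  -50 -> 50 -> -300 -> 300 -> -2100 -> 2100
  -37 -> 37 -> -222 -> 222 -> -1554 -> 1554
  41 -> 41 -> -246 -> 246 -> -1722 -> 1722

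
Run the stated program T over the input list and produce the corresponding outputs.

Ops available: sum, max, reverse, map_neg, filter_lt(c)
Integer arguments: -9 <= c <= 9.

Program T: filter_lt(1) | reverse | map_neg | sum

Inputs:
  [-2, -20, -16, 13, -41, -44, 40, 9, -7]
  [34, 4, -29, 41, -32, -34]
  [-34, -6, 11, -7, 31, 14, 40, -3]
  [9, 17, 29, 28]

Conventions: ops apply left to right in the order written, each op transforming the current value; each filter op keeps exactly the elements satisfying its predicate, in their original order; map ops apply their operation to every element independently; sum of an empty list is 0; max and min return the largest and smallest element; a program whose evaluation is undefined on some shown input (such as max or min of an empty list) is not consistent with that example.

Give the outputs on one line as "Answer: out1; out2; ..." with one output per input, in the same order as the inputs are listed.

Execution, op by op:
  [-2, -20, -16, 13, -41, -44, 40, 9, -7] -> [-2, -20, -16, -41, -44, -7] -> [-7, -44, -41, -16, -20, -2] -> [7, 44, 41, 16, 20, 2] -> 130
  [34, 4, -29, 41, -32, -34] -> [-29, -32, -34] -> [-34, -32, -29] -> [34, 32, 29] -> 95
  [-34, -6, 11, -7, 31, 14, 40, -3] -> [-34, -6, -7, -3] -> [-3, -7, -6, -34] -> [3, 7, 6, 34] -> 50
  [9, 17, 29, 28] -> [] -> [] -> [] -> 0

130; 95; 50; 0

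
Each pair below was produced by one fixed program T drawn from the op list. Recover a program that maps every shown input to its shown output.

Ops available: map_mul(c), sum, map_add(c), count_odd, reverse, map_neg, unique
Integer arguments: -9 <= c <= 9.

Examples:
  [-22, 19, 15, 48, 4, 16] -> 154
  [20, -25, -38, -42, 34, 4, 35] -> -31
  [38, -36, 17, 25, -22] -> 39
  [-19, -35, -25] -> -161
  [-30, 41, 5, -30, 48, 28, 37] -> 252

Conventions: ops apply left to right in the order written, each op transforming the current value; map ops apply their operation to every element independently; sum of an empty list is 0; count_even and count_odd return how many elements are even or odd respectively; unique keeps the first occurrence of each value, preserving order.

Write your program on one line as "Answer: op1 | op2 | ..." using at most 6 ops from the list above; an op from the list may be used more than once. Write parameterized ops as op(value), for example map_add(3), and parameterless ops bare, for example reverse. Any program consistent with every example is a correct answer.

map_neg | map_mul(-2) | map_add(-1) | unique | sum

Check, running the answer program on each example:
  [-22, 19, 15, 48, 4, 16] -> [22, -19, -15, -48, -4, -16] -> [-44, 38, 30, 96, 8, 32] -> [-45, 37, 29, 95, 7, 31] -> [-45, 37, 29, 95, 7, 31] -> 154
  [20, -25, -38, -42, 34, 4, 35] -> [-20, 25, 38, 42, -34, -4, -35] -> [40, -50, -76, -84, 68, 8, 70] -> [39, -51, -77, -85, 67, 7, 69] -> [39, -51, -77, -85, 67, 7, 69] -> -31
  [38, -36, 17, 25, -22] -> [-38, 36, -17, -25, 22] -> [76, -72, 34, 50, -44] -> [75, -73, 33, 49, -45] -> [75, -73, 33, 49, -45] -> 39
  [-19, -35, -25] -> [19, 35, 25] -> [-38, -70, -50] -> [-39, -71, -51] -> [-39, -71, -51] -> -161
  [-30, 41, 5, -30, 48, 28, 37] -> [30, -41, -5, 30, -48, -28, -37] -> [-60, 82, 10, -60, 96, 56, 74] -> [-61, 81, 9, -61, 95, 55, 73] -> [-61, 81, 9, 95, 55, 73] -> 252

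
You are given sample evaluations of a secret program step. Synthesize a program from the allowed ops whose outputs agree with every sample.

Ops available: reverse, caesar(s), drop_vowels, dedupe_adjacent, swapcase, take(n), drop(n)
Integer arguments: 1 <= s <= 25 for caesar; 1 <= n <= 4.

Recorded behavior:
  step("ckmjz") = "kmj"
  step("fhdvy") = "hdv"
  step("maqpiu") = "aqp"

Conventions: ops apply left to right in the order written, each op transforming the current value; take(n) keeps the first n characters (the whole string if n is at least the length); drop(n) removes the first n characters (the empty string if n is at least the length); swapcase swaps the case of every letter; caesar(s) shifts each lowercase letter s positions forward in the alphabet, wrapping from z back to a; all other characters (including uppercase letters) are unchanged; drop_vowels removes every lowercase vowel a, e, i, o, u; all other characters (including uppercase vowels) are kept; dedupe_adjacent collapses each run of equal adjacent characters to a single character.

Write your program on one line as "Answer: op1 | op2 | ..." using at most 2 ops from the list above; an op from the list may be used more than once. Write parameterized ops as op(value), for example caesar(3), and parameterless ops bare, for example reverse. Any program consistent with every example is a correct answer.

take(4) | drop(1)

Check, running the answer program on each example:
  "ckmjz" -> "ckmj" -> "kmj"
  "fhdvy" -> "fhdv" -> "hdv"
  "maqpiu" -> "maqp" -> "aqp"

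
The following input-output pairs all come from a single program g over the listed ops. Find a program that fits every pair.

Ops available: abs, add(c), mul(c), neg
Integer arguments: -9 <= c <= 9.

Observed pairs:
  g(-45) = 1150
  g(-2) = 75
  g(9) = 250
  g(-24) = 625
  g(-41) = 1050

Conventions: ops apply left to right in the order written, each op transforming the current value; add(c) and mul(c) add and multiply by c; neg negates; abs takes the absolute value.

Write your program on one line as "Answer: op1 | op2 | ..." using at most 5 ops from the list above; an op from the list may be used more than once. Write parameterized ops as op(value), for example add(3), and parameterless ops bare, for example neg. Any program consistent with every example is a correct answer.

abs | mul(5) | add(5) | mul(5)

Check, running the answer program on each example:
  -45 -> 45 -> 225 -> 230 -> 1150
  -2 -> 2 -> 10 -> 15 -> 75
  9 -> 9 -> 45 -> 50 -> 250
  -24 -> 24 -> 120 -> 125 -> 625
  -41 -> 41 -> 205 -> 210 -> 1050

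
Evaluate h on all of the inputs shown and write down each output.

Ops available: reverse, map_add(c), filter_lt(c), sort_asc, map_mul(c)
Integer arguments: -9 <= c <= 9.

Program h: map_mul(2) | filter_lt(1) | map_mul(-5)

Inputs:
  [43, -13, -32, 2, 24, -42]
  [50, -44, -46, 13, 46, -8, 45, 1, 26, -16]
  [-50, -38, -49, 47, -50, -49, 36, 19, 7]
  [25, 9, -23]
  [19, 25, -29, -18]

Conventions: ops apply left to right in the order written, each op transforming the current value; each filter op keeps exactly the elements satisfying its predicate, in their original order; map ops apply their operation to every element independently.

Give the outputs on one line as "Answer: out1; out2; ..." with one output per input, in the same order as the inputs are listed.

[130, 320, 420]; [440, 460, 80, 160]; [500, 380, 490, 500, 490]; [230]; [290, 180]

Execution, op by op:
  [43, -13, -32, 2, 24, -42] -> [86, -26, -64, 4, 48, -84] -> [-26, -64, -84] -> [130, 320, 420]
  [50, -44, -46, 13, 46, -8, 45, 1, 26, -16] -> [100, -88, -92, 26, 92, -16, 90, 2, 52, -32] -> [-88, -92, -16, -32] -> [440, 460, 80, 160]
  [-50, -38, -49, 47, -50, -49, 36, 19, 7] -> [-100, -76, -98, 94, -100, -98, 72, 38, 14] -> [-100, -76, -98, -100, -98] -> [500, 380, 490, 500, 490]
  [25, 9, -23] -> [50, 18, -46] -> [-46] -> [230]
  [19, 25, -29, -18] -> [38, 50, -58, -36] -> [-58, -36] -> [290, 180]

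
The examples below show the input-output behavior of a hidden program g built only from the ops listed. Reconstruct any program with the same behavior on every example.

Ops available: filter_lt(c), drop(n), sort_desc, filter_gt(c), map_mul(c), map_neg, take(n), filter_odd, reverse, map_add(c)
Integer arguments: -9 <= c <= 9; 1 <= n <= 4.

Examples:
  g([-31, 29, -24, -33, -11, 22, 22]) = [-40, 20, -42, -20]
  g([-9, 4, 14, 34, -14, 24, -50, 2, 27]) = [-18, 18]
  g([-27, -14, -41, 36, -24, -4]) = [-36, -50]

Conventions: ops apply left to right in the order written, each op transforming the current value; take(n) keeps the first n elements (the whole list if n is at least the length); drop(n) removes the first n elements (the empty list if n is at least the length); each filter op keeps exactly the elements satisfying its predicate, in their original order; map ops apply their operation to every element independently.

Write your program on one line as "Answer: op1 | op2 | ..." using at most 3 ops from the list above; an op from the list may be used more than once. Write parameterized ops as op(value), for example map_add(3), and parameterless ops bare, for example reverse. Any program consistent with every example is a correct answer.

filter_odd | map_add(-9)

Check, running the answer program on each example:
  [-31, 29, -24, -33, -11, 22, 22] -> [-31, 29, -33, -11] -> [-40, 20, -42, -20]
  [-9, 4, 14, 34, -14, 24, -50, 2, 27] -> [-9, 27] -> [-18, 18]
  [-27, -14, -41, 36, -24, -4] -> [-27, -41] -> [-36, -50]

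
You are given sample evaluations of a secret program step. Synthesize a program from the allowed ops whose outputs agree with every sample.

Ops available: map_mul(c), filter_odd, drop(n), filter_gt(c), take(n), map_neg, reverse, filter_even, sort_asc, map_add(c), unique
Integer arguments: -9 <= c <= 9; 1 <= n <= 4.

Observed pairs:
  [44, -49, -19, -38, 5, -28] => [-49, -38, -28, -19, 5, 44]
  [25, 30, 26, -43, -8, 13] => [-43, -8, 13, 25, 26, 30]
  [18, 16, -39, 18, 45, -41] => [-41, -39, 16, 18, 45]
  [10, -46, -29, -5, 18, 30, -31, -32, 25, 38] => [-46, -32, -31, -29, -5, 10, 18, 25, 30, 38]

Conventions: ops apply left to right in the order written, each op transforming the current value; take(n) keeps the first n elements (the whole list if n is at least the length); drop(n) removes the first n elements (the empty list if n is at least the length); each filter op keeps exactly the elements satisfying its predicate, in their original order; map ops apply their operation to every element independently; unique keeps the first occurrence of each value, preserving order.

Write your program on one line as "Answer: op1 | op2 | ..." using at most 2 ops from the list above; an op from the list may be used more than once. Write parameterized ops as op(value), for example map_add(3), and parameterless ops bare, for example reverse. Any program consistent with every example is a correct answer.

sort_asc | unique

Check, running the answer program on each example:
  [44, -49, -19, -38, 5, -28] -> [-49, -38, -28, -19, 5, 44] -> [-49, -38, -28, -19, 5, 44]
  [25, 30, 26, -43, -8, 13] -> [-43, -8, 13, 25, 26, 30] -> [-43, -8, 13, 25, 26, 30]
  [18, 16, -39, 18, 45, -41] -> [-41, -39, 16, 18, 18, 45] -> [-41, -39, 16, 18, 45]
  [10, -46, -29, -5, 18, 30, -31, -32, 25, 38] -> [-46, -32, -31, -29, -5, 10, 18, 25, 30, 38] -> [-46, -32, -31, -29, -5, 10, 18, 25, 30, 38]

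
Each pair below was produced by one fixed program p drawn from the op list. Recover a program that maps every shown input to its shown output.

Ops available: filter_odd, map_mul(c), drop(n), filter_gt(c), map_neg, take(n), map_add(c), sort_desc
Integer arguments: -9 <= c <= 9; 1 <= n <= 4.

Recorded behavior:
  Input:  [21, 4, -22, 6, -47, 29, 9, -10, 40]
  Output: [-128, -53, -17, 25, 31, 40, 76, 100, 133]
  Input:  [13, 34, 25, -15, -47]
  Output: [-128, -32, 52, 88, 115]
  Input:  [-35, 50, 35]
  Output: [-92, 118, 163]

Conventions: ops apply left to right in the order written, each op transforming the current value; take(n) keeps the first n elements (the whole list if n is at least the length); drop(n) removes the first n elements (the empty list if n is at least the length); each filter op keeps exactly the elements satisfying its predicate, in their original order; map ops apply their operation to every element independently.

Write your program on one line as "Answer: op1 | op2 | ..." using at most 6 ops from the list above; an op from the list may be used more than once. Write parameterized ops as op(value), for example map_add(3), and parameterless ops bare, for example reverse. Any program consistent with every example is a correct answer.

map_mul(-3) | sort_desc | map_neg | map_add(6) | map_add(7)

Check, running the answer program on each example:
  [21, 4, -22, 6, -47, 29, 9, -10, 40] -> [-63, -12, 66, -18, 141, -87, -27, 30, -120] -> [141, 66, 30, -12, -18, -27, -63, -87, -120] -> [-141, -66, -30, 12, 18, 27, 63, 87, 120] -> [-135, -60, -24, 18, 24, 33, 69, 93, 126] -> [-128, -53, -17, 25, 31, 40, 76, 100, 133]
  [13, 34, 25, -15, -47] -> [-39, -102, -75, 45, 141] -> [141, 45, -39, -75, -102] -> [-141, -45, 39, 75, 102] -> [-135, -39, 45, 81, 108] -> [-128, -32, 52, 88, 115]
  [-35, 50, 35] -> [105, -150, -105] -> [105, -105, -150] -> [-105, 105, 150] -> [-99, 111, 156] -> [-92, 118, 163]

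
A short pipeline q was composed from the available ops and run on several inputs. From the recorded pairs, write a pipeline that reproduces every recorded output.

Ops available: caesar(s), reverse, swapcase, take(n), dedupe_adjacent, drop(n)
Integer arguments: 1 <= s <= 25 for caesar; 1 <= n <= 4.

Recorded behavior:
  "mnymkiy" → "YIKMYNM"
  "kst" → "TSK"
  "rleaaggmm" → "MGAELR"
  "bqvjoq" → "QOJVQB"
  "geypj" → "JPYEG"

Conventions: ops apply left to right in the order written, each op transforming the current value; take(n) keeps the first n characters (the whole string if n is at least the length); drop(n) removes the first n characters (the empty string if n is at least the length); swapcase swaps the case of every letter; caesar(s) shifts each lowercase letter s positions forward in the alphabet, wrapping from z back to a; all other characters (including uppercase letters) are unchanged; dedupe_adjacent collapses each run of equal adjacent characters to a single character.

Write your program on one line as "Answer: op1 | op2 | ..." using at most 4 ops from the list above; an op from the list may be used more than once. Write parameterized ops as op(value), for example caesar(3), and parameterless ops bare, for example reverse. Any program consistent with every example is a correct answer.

dedupe_adjacent | reverse | swapcase

Check, running the answer program on each example:
  "mnymkiy" -> "mnymkiy" -> "yikmynm" -> "YIKMYNM"
  "kst" -> "kst" -> "tsk" -> "TSK"
  "rleaaggmm" -> "rleagm" -> "mgaelr" -> "MGAELR"
  "bqvjoq" -> "bqvjoq" -> "qojvqb" -> "QOJVQB"
  "geypj" -> "geypj" -> "jpyeg" -> "JPYEG"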